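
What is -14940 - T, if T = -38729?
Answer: 23789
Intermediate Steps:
-14940 - T = -14940 - 1*(-38729) = -14940 + 38729 = 23789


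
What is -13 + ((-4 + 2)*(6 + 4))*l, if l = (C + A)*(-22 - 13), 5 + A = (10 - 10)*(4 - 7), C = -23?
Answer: -19613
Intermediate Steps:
A = -5 (A = -5 + (10 - 10)*(4 - 7) = -5 + 0*(-3) = -5 + 0 = -5)
l = 980 (l = (-23 - 5)*(-22 - 13) = -28*(-35) = 980)
-13 + ((-4 + 2)*(6 + 4))*l = -13 + ((-4 + 2)*(6 + 4))*980 = -13 - 2*10*980 = -13 - 20*980 = -13 - 19600 = -19613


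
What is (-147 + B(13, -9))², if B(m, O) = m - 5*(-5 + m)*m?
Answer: 427716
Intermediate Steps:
B(m, O) = m - 5*m*(-5 + m)
(-147 + B(13, -9))² = (-147 + 13*(26 - 5*13))² = (-147 + 13*(26 - 65))² = (-147 + 13*(-39))² = (-147 - 507)² = (-654)² = 427716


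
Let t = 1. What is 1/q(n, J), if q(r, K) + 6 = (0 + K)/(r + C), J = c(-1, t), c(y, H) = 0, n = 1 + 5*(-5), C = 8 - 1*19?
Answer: -⅙ ≈ -0.16667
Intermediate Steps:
C = -11 (C = 8 - 19 = -11)
n = -24 (n = 1 - 25 = -24)
J = 0
q(r, K) = -6 + K/(-11 + r) (q(r, K) = -6 + (0 + K)/(r - 11) = -6 + K/(-11 + r))
1/q(n, J) = 1/((66 + 0 - 6*(-24))/(-11 - 24)) = 1/((66 + 0 + 144)/(-35)) = 1/(-1/35*210) = 1/(-6) = -⅙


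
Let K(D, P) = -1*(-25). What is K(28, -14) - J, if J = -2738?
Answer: 2763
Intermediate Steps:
K(D, P) = 25
K(28, -14) - J = 25 - 1*(-2738) = 25 + 2738 = 2763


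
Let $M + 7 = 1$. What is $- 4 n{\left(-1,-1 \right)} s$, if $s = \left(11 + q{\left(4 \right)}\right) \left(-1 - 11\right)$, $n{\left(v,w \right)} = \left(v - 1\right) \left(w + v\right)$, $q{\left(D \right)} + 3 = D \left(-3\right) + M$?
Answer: $-1920$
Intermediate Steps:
$M = -6$ ($M = -7 + 1 = -6$)
$q{\left(D \right)} = -9 - 3 D$ ($q{\left(D \right)} = -3 + \left(D \left(-3\right) - 6\right) = -3 - \left(6 + 3 D\right) = -9 - 3 D$)
$n{\left(v,w \right)} = \left(-1 + v\right) \left(v + w\right)$
$s = 120$ ($s = \left(11 - 21\right) \left(-1 - 11\right) = \left(11 - 21\right) \left(-12\right) = \left(-10\right) \left(-12\right) = 120$)
$- 4 n{\left(-1,-1 \right)} s = - 4 \left(\left(-1\right)^{2} - -1 - -1 - -1\right) 120 = - 4 \left(1 + 1 + 1 + 1\right) 120 = \left(-4\right) 4 \cdot 120 = \left(-16\right) 120 = -1920$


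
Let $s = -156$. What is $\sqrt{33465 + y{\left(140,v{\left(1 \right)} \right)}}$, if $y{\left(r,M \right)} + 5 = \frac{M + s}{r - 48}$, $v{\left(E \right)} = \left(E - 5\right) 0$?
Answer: $\frac{\sqrt{17699443}}{23} \approx 182.92$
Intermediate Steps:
$v{\left(E \right)} = 0$ ($v{\left(E \right)} = \left(-5 + E\right) 0 = 0$)
$y{\left(r,M \right)} = -5 + \frac{-156 + M}{-48 + r}$ ($y{\left(r,M \right)} = -5 + \frac{M - 156}{r - 48} = -5 + \frac{-156 + M}{-48 + r}$)
$\sqrt{33465 + y{\left(140,v{\left(1 \right)} \right)}} = \sqrt{33465 + \frac{84 + 0 - 700}{-48 + 140}} = \sqrt{33465 + \frac{84 + 0 - 700}{92}} = \sqrt{33465 + \frac{1}{92} \left(-616\right)} = \sqrt{33465 - \frac{154}{23}} = \sqrt{\frac{769541}{23}} = \frac{\sqrt{17699443}}{23}$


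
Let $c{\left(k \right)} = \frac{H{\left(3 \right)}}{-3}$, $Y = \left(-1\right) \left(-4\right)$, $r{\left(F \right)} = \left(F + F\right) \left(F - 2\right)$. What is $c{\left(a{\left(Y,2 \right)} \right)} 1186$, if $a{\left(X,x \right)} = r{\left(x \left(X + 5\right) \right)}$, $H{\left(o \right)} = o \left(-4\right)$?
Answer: $4744$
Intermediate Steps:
$H{\left(o \right)} = - 4 o$
$r{\left(F \right)} = 2 F \left(-2 + F\right)$
$Y = 4$
$a{\left(X,x \right)} = 2 x \left(-2 + x \left(5 + X\right)\right) \left(5 + X\right)$ ($a{\left(X,x \right)} = 2 x \left(X + 5\right) \left(-2 + x \left(X + 5\right)\right) = 2 x \left(5 + X\right) \left(-2 + x \left(5 + X\right)\right) = 2 x \left(-2 + x \left(5 + X\right)\right) \left(5 + X\right)$)
$c{\left(k \right)} = 4$ ($c{\left(k \right)} = \frac{\left(-4\right) 3}{-3} = \left(-12\right) \left(- \frac{1}{3}\right) = 4$)
$c{\left(a{\left(Y,2 \right)} \right)} 1186 = 4 \cdot 1186 = 4744$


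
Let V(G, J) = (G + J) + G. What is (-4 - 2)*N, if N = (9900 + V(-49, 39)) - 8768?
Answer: -6438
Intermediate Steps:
V(G, J) = J + 2*G
N = 1073 (N = (9900 + (39 + 2*(-49))) - 8768 = (9900 + (39 - 98)) - 8768 = (9900 - 59) - 8768 = 9841 - 8768 = 1073)
(-4 - 2)*N = (-4 - 2)*1073 = -6*1073 = -6438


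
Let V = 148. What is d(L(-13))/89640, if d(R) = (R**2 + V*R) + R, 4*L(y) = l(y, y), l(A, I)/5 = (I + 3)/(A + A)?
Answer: 12955/16159104 ≈ 0.00080172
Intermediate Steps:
l(A, I) = 5*(3 + I)/(2*A) (l(A, I) = 5*((I + 3)/(A + A)) = 5*((3 + I)/((2*A))) = 5*((3 + I)*(1/(2*A))) = 5*((3 + I)/(2*A)) = 5*(3 + I)/(2*A))
L(y) = 5*(3 + y)/(8*y) (L(y) = (5*(3 + y)/(2*y))/4 = 5*(3 + y)/(8*y))
d(R) = R**2 + 149*R (d(R) = (R**2 + 148*R) + R = R**2 + 149*R)
d(L(-13))/89640 = (((5/8)*(3 - 13)/(-13))*(149 + (5/8)*(3 - 13)/(-13)))/89640 = (((5/8)*(-1/13)*(-10))*(149 + (5/8)*(-1/13)*(-10)))*(1/89640) = (25*(149 + 25/52)/52)*(1/89640) = ((25/52)*(7773/52))*(1/89640) = (194325/2704)*(1/89640) = 12955/16159104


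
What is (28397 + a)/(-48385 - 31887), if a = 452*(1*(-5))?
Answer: -26137/80272 ≈ -0.32561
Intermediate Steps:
a = -2260 (a = 452*(-5) = -2260)
(28397 + a)/(-48385 - 31887) = (28397 - 2260)/(-48385 - 31887) = 26137/(-80272) = 26137*(-1/80272) = -26137/80272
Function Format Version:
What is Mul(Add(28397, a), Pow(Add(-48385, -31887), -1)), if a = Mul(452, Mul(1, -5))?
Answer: Rational(-26137, 80272) ≈ -0.32561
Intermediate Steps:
a = -2260 (a = Mul(452, -5) = -2260)
Mul(Add(28397, a), Pow(Add(-48385, -31887), -1)) = Mul(Add(28397, -2260), Pow(Add(-48385, -31887), -1)) = Mul(26137, Pow(-80272, -1)) = Mul(26137, Rational(-1, 80272)) = Rational(-26137, 80272)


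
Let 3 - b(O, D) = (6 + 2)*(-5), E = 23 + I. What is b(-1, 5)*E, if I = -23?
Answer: 0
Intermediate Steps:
E = 0 (E = 23 - 23 = 0)
b(O, D) = 43 (b(O, D) = 3 - (6 + 2)*(-5) = 3 - 8*(-5) = 3 - 1*(-40) = 3 + 40 = 43)
b(-1, 5)*E = 43*0 = 0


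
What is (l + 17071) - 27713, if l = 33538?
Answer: 22896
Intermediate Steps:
(l + 17071) - 27713 = (33538 + 17071) - 27713 = 50609 - 27713 = 22896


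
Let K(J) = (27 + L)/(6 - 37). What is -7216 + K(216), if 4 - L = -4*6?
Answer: -223751/31 ≈ -7217.8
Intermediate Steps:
L = 28 (L = 4 - (-4)*6 = 4 - 1*(-24) = 4 + 24 = 28)
K(J) = -55/31 (K(J) = (27 + 28)/(6 - 37) = 55/(-31) = 55*(-1/31) = -55/31)
-7216 + K(216) = -7216 - 55/31 = -223751/31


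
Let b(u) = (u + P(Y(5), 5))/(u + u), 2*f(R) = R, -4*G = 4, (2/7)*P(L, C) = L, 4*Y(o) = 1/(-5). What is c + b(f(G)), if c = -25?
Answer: -973/40 ≈ -24.325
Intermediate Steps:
Y(o) = -1/20 (Y(o) = (1/4)/(-5) = (1/4)*(-1/5) = -1/20)
P(L, C) = 7*L/2
G = -1 (G = -1/4*4 = -1)
f(R) = R/2
b(u) = (-7/40 + u)/(2*u) (b(u) = (u + (7/2)*(-1/20))/(u + u) = (u - 7/40)/((2*u)) = (-7/40 + u)*(1/(2*u)) = (-7/40 + u)/(2*u))
c + b(f(G)) = -25 + (-7 + 40*((1/2)*(-1)))/(80*(((1/2)*(-1)))) = -25 + (-7 + 40*(-1/2))/(80*(-1/2)) = -25 + (1/80)*(-2)*(-7 - 20) = -25 + (1/80)*(-2)*(-27) = -25 + 27/40 = -973/40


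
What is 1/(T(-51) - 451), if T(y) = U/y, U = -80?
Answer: -51/22921 ≈ -0.0022250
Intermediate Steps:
T(y) = -80/y
1/(T(-51) - 451) = 1/(-80/(-51) - 451) = 1/(-80*(-1/51) - 451) = 1/(80/51 - 451) = 1/(-22921/51) = -51/22921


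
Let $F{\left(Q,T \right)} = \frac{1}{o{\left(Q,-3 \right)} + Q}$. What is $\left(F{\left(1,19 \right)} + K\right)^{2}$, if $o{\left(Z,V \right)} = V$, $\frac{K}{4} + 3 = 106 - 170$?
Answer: $\frac{288369}{4} \approx 72092.0$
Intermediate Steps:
$K = -268$ ($K = -12 + 4 \left(106 - 170\right) = -12 + 4 \left(-64\right) = -12 - 256 = -268$)
$F{\left(Q,T \right)} = \frac{1}{-3 + Q}$
$\left(F{\left(1,19 \right)} + K\right)^{2} = \left(\frac{1}{-3 + 1} - 268\right)^{2} = \left(\frac{1}{-2} - 268\right)^{2} = \left(- \frac{1}{2} - 268\right)^{2} = \left(- \frac{537}{2}\right)^{2} = \frac{288369}{4}$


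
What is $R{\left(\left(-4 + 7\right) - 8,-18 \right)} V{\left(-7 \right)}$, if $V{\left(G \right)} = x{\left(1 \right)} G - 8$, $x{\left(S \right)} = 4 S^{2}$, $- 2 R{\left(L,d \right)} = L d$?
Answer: $1620$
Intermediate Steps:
$R{\left(L,d \right)} = - \frac{L d}{2}$
$V{\left(G \right)} = -8 + 4 G$ ($V{\left(G \right)} = 4 \cdot 1^{2} G - 8 = 4 \cdot 1 G - 8 = 4 G - 8 = -8 + 4 G$)
$R{\left(\left(-4 + 7\right) - 8,-18 \right)} V{\left(-7 \right)} = \left(- \frac{1}{2}\right) \left(\left(-4 + 7\right) - 8\right) \left(-18\right) \left(-8 + 4 \left(-7\right)\right) = \left(- \frac{1}{2}\right) \left(3 - 8\right) \left(-18\right) \left(-8 - 28\right) = \left(- \frac{1}{2}\right) \left(-5\right) \left(-18\right) \left(-36\right) = \left(-45\right) \left(-36\right) = 1620$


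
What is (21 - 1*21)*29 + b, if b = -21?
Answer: -21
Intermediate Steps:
(21 - 1*21)*29 + b = (21 - 1*21)*29 - 21 = (21 - 21)*29 - 21 = 0*29 - 21 = 0 - 21 = -21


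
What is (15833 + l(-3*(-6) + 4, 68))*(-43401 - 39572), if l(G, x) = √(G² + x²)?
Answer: -1313711509 - 165946*√1277 ≈ -1.3196e+9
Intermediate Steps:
(15833 + l(-3*(-6) + 4, 68))*(-43401 - 39572) = (15833 + √((-3*(-6) + 4)² + 68²))*(-43401 - 39572) = (15833 + √((18 + 4)² + 4624))*(-82973) = (15833 + √(22² + 4624))*(-82973) = (15833 + √(484 + 4624))*(-82973) = (15833 + √5108)*(-82973) = (15833 + 2*√1277)*(-82973) = -1313711509 - 165946*√1277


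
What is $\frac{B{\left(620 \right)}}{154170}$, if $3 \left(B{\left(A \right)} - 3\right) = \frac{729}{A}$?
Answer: $\frac{701}{31861800} \approx 2.2001 \cdot 10^{-5}$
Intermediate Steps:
$B{\left(A \right)} = 3 + \frac{243}{A}$ ($B{\left(A \right)} = 3 + \frac{729 \frac{1}{A}}{3} = 3 + \frac{243}{A}$)
$\frac{B{\left(620 \right)}}{154170} = \frac{3 + \frac{243}{620}}{154170} = \left(3 + 243 \cdot \frac{1}{620}\right) \frac{1}{154170} = \left(3 + \frac{243}{620}\right) \frac{1}{154170} = \frac{2103}{620} \cdot \frac{1}{154170} = \frac{701}{31861800}$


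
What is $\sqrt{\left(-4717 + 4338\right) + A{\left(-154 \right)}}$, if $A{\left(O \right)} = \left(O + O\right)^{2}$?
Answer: $\sqrt{94485} \approx 307.38$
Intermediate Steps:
$A{\left(O \right)} = 4 O^{2}$ ($A{\left(O \right)} = \left(2 O\right)^{2} = 4 O^{2}$)
$\sqrt{\left(-4717 + 4338\right) + A{\left(-154 \right)}} = \sqrt{\left(-4717 + 4338\right) + 4 \left(-154\right)^{2}} = \sqrt{-379 + 4 \cdot 23716} = \sqrt{-379 + 94864} = \sqrt{94485}$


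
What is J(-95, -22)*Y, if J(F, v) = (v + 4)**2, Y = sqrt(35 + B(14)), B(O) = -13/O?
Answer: 486*sqrt(742)/7 ≈ 1891.2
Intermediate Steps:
Y = 3*sqrt(742)/14 (Y = sqrt(35 - 13/14) = sqrt(477/14) = 3*sqrt(742)/14 ≈ 5.8371)
J(F, v) = (4 + v)**2
J(-95, -22)*Y = (4 - 22)**2*(3*sqrt(742)/14) = (-18)**2*(3*sqrt(742)/14) = 324*(3*sqrt(742)/14) = 486*sqrt(742)/7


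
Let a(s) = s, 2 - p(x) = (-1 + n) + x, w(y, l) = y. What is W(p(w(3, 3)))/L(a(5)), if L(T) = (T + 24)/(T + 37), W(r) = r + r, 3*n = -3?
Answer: 84/29 ≈ 2.8966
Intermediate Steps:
n = -1 (n = (⅓)*(-3) = -1)
p(x) = 4 - x (p(x) = 2 - ((-1 - 1) + x) = 2 - (-2 + x) = 2 + (2 - x) = 4 - x)
W(r) = 2*r
L(T) = (24 + T)/(37 + T)
W(p(w(3, 3)))/L(a(5)) = (2*(4 - 1*3))/(((24 + 5)/(37 + 5))) = (2*(4 - 3))/((29/42)) = (2*1)/(((1/42)*29)) = 2/(29/42) = 2*(42/29) = 84/29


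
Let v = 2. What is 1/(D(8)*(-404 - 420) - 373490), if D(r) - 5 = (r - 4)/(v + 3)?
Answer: -5/1891346 ≈ -2.6436e-6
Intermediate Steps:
D(r) = 21/5 + r/5 (D(r) = 5 + (r - 4)/(2 + 3) = 5 + (-4 + r)/5 = 5 + (-4 + r)*(⅕) = 5 + (-⅘ + r/5) = 21/5 + r/5)
1/(D(8)*(-404 - 420) - 373490) = 1/((21/5 + (⅕)*8)*(-404 - 420) - 373490) = 1/((21/5 + 8/5)*(-824) - 373490) = 1/((29/5)*(-824) - 373490) = 1/(-23896/5 - 373490) = 1/(-1891346/5) = -5/1891346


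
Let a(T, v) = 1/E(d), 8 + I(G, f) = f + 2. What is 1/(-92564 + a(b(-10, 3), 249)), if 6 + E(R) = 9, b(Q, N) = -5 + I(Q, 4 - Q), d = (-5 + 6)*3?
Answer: -3/277691 ≈ -1.0803e-5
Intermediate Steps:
I(G, f) = -6 + f (I(G, f) = -8 + (f + 2) = -8 + (2 + f) = -6 + f)
d = 3 (d = 1*3 = 3)
b(Q, N) = -7 - Q (b(Q, N) = -5 + (-6 + (4 - Q)) = -5 + (-2 - Q) = -7 - Q)
E(R) = 3 (E(R) = -6 + 9 = 3)
a(T, v) = ⅓ (a(T, v) = 1/3 = ⅓)
1/(-92564 + a(b(-10, 3), 249)) = 1/(-92564 + ⅓) = 1/(-277691/3) = -3/277691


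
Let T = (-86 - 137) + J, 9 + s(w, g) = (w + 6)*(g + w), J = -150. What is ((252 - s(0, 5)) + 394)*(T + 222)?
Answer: -94375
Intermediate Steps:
s(w, g) = -9 + (6 + w)*(g + w) (s(w, g) = -9 + (w + 6)*(g + w) = -9 + (6 + w)*(g + w))
T = -373 (T = (-86 - 137) - 150 = -223 - 150 = -373)
((252 - s(0, 5)) + 394)*(T + 222) = ((252 - (-9 + 0² + 6*5 + 6*0 + 5*0)) + 394)*(-373 + 222) = ((252 - (-9 + 0 + 30 + 0 + 0)) + 394)*(-151) = ((252 - 1*21) + 394)*(-151) = ((252 - 21) + 394)*(-151) = (231 + 394)*(-151) = 625*(-151) = -94375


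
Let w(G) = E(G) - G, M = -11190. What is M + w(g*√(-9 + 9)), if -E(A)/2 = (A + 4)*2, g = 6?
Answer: -11206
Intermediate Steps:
E(A) = -16 - 4*A (E(A) = -2*(A + 4)*2 = -2*(4 + A)*2 = -2*(8 + 2*A) = -16 - 4*A)
w(G) = -16 - 5*G (w(G) = (-16 - 4*G) - G = -16 - 5*G)
M + w(g*√(-9 + 9)) = -11190 + (-16 - 30*√(-9 + 9)) = -11190 + (-16 - 30*√0) = -11190 + (-16 - 30*0) = -11190 + (-16 - 5*0) = -11190 + (-16 + 0) = -11190 - 16 = -11206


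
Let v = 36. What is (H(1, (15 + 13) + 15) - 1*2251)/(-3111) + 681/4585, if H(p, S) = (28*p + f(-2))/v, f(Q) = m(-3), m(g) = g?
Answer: 447704711/513501660 ≈ 0.87187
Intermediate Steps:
f(Q) = -3
H(p, S) = -1/12 + 7*p/9 (H(p, S) = (28*p - 3)/36 = (-3 + 28*p)*(1/36) = -1/12 + 7*p/9)
(H(1, (15 + 13) + 15) - 1*2251)/(-3111) + 681/4585 = ((-1/12 + (7/9)*1) - 1*2251)/(-3111) + 681/4585 = ((-1/12 + 7/9) - 2251)*(-1/3111) + 681*(1/4585) = (25/36 - 2251)*(-1/3111) + 681/4585 = -81011/36*(-1/3111) + 681/4585 = 81011/111996 + 681/4585 = 447704711/513501660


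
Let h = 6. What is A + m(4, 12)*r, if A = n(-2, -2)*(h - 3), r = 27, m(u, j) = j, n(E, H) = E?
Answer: 318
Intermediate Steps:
A = -6 (A = -2*(6 - 3) = -2*3 = -6)
A + m(4, 12)*r = -6 + 12*27 = -6 + 324 = 318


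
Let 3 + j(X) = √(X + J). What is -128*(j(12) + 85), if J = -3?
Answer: -10880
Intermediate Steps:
j(X) = -3 + √(-3 + X) (j(X) = -3 + √(X - 3) = -3 + √(-3 + X))
-128*(j(12) + 85) = -128*((-3 + √(-3 + 12)) + 85) = -128*((-3 + √9) + 85) = -128*((-3 + 3) + 85) = -128*(0 + 85) = -128*85 = -10880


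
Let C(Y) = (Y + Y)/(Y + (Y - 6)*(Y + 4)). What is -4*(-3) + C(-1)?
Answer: 133/11 ≈ 12.091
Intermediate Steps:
C(Y) = 2*Y/(Y + (-6 + Y)*(4 + Y)) (C(Y) = (2*Y)/(Y + (-6 + Y)*(4 + Y)) = 2*Y/(Y + (-6 + Y)*(4 + Y)))
-4*(-3) + C(-1) = -4*(-3) + 2*(-1)/(-24 + (-1)² - 1*(-1)) = 12 + 2*(-1)/(-24 + 1 + 1) = 12 + 2*(-1)/(-22) = 12 + 2*(-1)*(-1/22) = 12 + 1/11 = 133/11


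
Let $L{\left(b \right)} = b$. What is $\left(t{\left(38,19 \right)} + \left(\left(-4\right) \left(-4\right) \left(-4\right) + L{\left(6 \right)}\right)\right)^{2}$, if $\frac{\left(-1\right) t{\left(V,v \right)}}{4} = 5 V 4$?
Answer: $9597604$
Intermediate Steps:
$t{\left(V,v \right)} = - 80 V$ ($t{\left(V,v \right)} = - 4 \cdot 5 V 4 = - 4 \cdot 20 V = - 80 V$)
$\left(t{\left(38,19 \right)} + \left(\left(-4\right) \left(-4\right) \left(-4\right) + L{\left(6 \right)}\right)\right)^{2} = \left(\left(-80\right) 38 + \left(\left(-4\right) \left(-4\right) \left(-4\right) + 6\right)\right)^{2} = \left(-3040 + \left(16 \left(-4\right) + 6\right)\right)^{2} = \left(-3040 + \left(-64 + 6\right)\right)^{2} = \left(-3040 - 58\right)^{2} = \left(-3098\right)^{2} = 9597604$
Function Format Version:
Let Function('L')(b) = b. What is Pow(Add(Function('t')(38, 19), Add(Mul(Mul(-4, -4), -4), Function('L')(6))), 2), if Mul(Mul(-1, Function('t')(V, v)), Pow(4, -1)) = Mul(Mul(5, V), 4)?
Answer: 9597604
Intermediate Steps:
Function('t')(V, v) = Mul(-80, V) (Function('t')(V, v) = Mul(-4, Mul(Mul(5, V), 4)) = Mul(-4, Mul(20, V)) = Mul(-80, V))
Pow(Add(Function('t')(38, 19), Add(Mul(Mul(-4, -4), -4), Function('L')(6))), 2) = Pow(Add(Mul(-80, 38), Add(Mul(Mul(-4, -4), -4), 6)), 2) = Pow(Add(-3040, Add(Mul(16, -4), 6)), 2) = Pow(Add(-3040, Add(-64, 6)), 2) = Pow(Add(-3040, -58), 2) = Pow(-3098, 2) = 9597604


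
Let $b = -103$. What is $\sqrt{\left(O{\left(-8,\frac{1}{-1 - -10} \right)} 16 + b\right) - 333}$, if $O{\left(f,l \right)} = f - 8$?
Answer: $2 i \sqrt{173} \approx 26.306 i$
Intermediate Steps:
$O{\left(f,l \right)} = -8 + f$
$\sqrt{\left(O{\left(-8,\frac{1}{-1 - -10} \right)} 16 + b\right) - 333} = \sqrt{\left(\left(-8 - 8\right) 16 - 103\right) - 333} = \sqrt{\left(\left(-16\right) 16 - 103\right) - 333} = \sqrt{\left(-256 - 103\right) - 333} = \sqrt{-359 - 333} = \sqrt{-692} = 2 i \sqrt{173}$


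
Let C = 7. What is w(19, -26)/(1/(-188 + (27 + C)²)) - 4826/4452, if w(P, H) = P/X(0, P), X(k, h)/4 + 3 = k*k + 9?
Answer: 567815/742 ≈ 765.25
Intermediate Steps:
X(k, h) = 24 + 4*k² (X(k, h) = -12 + 4*(k*k + 9) = -12 + 4*(k² + 9) = -12 + 4*(9 + k²) = -12 + (36 + 4*k²) = 24 + 4*k²)
w(P, H) = P/24 (w(P, H) = P/(24 + 4*0²) = P/(24 + 4*0) = P/(24 + 0) = P/24)
w(19, -26)/(1/(-188 + (27 + C)²)) - 4826/4452 = ((1/24)*19)/(1/(-188 + (27 + 7)²)) - 4826/4452 = 19/(24*(1/(-188 + 34²))) - 4826*1/4452 = 19/(24*(1/(-188 + 1156))) - 2413/2226 = 19/(24*(1/968)) - 2413/2226 = (19/24)*968 - 2413/2226 = 2299/3 - 2413/2226 = 567815/742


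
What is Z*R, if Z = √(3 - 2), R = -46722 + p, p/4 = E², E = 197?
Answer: 108514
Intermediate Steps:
p = 155236 (p = 4*197² = 4*38809 = 155236)
R = 108514 (R = -46722 + 155236 = 108514)
Z = 1 (Z = √1 = 1)
Z*R = 1*108514 = 108514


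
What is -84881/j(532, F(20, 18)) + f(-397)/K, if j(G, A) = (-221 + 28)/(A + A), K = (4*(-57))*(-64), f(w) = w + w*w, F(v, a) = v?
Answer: 4131140333/234688 ≈ 17603.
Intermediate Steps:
f(w) = w + w**2
K = 14592 (K = -228*(-64) = 14592)
j(G, A) = -193/(2*A) (j(G, A) = -193*1/(2*A) = -193/(2*A))
-84881/j(532, F(20, 18)) + f(-397)/K = -84881/((-193/2/20)) - 397*(1 - 397)/14592 = -84881/((-193/2*1/20)) - 397*(-396)*(1/14592) = -84881/(-193/40) + 157212*(1/14592) = -84881*(-40/193) + 13101/1216 = 3395240/193 + 13101/1216 = 4131140333/234688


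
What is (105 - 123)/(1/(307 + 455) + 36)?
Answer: -13716/27433 ≈ -0.49998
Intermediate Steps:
(105 - 123)/(1/(307 + 455) + 36) = -18/(1/762 + 36) = -18/27433/762 = -18*762/27433 = -13716/27433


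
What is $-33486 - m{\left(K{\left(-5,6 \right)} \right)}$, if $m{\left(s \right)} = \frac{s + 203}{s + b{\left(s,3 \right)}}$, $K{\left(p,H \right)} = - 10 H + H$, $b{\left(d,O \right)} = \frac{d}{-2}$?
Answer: $- \frac{903973}{27} \approx -33481.0$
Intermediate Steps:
$b{\left(d,O \right)} = - \frac{d}{2}$ ($b{\left(d,O \right)} = d \left(- \frac{1}{2}\right) = - \frac{d}{2}$)
$K{\left(p,H \right)} = - 9 H$
$m{\left(s \right)} = \frac{2 \left(203 + s\right)}{s}$ ($m{\left(s \right)} = \frac{s + 203}{s - \frac{s}{2}} = \frac{203 + s}{\frac{1}{2} s} = \left(203 + s\right) \frac{2}{s} = \frac{2 \left(203 + s\right)}{s}$)
$-33486 - m{\left(K{\left(-5,6 \right)} \right)} = -33486 - \left(2 + \frac{406}{\left(-9\right) 6}\right) = -33486 - \left(2 + \frac{406}{-54}\right) = -33486 - \left(2 + 406 \left(- \frac{1}{54}\right)\right) = -33486 - \left(2 - \frac{203}{27}\right) = -33486 - - \frac{149}{27} = -33486 + \frac{149}{27} = - \frac{903973}{27}$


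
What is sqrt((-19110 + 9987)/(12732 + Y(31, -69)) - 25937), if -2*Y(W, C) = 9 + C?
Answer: I*sqrt(469382271906)/4254 ≈ 161.05*I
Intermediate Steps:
Y(W, C) = -9/2 - C/2 (Y(W, C) = -(9 + C)/2 = -9/2 - C/2)
sqrt((-19110 + 9987)/(12732 + Y(31, -69)) - 25937) = sqrt((-19110 + 9987)/(12732 + (-9/2 - 1/2*(-69))) - 25937) = sqrt(-9123/(12732 + (-9/2 + 69/2)) - 25937) = sqrt(-9123/(12732 + 30) - 25937) = sqrt(-9123/12762 - 25937) = sqrt(-9123*1/12762 - 25937) = sqrt(-3041/4254 - 25937) = sqrt(-110339039/4254) = I*sqrt(469382271906)/4254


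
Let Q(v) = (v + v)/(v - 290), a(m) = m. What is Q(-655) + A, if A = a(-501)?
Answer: -94427/189 ≈ -499.61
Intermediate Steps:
A = -501
Q(v) = 2*v/(-290 + v) (Q(v) = (2*v)/(-290 + v) = 2*v/(-290 + v))
Q(-655) + A = 2*(-655)/(-290 - 655) - 501 = 2*(-655)/(-945) - 501 = 2*(-655)*(-1/945) - 501 = 262/189 - 501 = -94427/189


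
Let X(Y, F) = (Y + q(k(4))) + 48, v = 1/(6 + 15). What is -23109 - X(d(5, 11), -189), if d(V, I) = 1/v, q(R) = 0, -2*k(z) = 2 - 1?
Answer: -23178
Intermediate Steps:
k(z) = -1/2 (k(z) = -(2 - 1)/2 = -1/2*1 = -1/2)
v = 1/21 ≈ 0.047619
d(V, I) = 21 (d(V, I) = 1/(1/21) = 21)
X(Y, F) = 48 + Y (X(Y, F) = (Y + 0) + 48 = Y + 48 = 48 + Y)
-23109 - X(d(5, 11), -189) = -23109 - (48 + 21) = -23109 - 1*69 = -23109 - 69 = -23178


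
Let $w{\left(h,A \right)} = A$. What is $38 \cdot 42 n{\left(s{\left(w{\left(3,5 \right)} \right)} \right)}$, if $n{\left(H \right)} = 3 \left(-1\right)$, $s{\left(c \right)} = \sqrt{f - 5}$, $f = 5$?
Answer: $-4788$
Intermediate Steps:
$s{\left(c \right)} = 0$ ($s{\left(c \right)} = \sqrt{5 - 5} = \sqrt{0} = 0$)
$n{\left(H \right)} = -3$
$38 \cdot 42 n{\left(s{\left(w{\left(3,5 \right)} \right)} \right)} = 38 \cdot 42 \left(-3\right) = 1596 \left(-3\right) = -4788$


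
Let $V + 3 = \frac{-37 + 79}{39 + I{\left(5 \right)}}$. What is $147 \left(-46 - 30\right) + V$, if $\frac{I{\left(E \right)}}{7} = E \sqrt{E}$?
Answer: $- \frac{25725669}{2302} + \frac{735 \sqrt{5}}{2302} \approx -11175.0$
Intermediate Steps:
$I{\left(E \right)} = 7 E^{\frac{3}{2}}$ ($I{\left(E \right)} = 7 E \sqrt{E} = 7 E^{\frac{3}{2}}$)
$V = -3 + \frac{42}{39 + 35 \sqrt{5}}$ ($V = -3 + \frac{-37 + 79}{39 + 7 \cdot 5^{\frac{3}{2}}} = -3 + \frac{42}{39 + 7 \cdot 5 \sqrt{5}} = -3 + \frac{42}{39 + 35 \sqrt{5}} \approx -2.6418$)
$147 \left(-46 - 30\right) + V = 147 \left(-46 - 30\right) - \left(\frac{7725}{2302} - \frac{735 \sqrt{5}}{2302}\right) = 147 \left(-76\right) - \left(\frac{7725}{2302} - \frac{735 \sqrt{5}}{2302}\right) = -11172 - \left(\frac{7725}{2302} - \frac{735 \sqrt{5}}{2302}\right) = - \frac{25725669}{2302} + \frac{735 \sqrt{5}}{2302}$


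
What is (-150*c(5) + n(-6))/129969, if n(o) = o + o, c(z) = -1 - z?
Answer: 296/43323 ≈ 0.0068324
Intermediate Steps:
n(o) = 2*o
(-150*c(5) + n(-6))/129969 = (-150*(-1 - 1*5) + 2*(-6))/129969 = (-150*(-1 - 5) - 12)*(1/129969) = (-150*(-6) - 12)*(1/129969) = (900 - 12)*(1/129969) = 888*(1/129969) = 296/43323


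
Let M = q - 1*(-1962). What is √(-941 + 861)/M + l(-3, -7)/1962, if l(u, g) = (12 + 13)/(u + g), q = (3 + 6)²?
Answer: -5/3924 + 4*I*√5/2043 ≈ -0.0012742 + 0.004378*I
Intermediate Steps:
q = 81 (q = 9² = 81)
l(u, g) = 25/(g + u)
M = 2043 (M = 81 - 1*(-1962) = 81 + 1962 = 2043)
√(-941 + 861)/M + l(-3, -7)/1962 = √(-941 + 861)/2043 + (25/(-7 - 3))/1962 = √(-80)*(1/2043) + (25/(-10))*(1/1962) = (4*I*√5)*(1/2043) + (25*(-⅒))*(1/1962) = 4*I*√5/2043 - 5/2*1/1962 = 4*I*√5/2043 - 5/3924 = -5/3924 + 4*I*√5/2043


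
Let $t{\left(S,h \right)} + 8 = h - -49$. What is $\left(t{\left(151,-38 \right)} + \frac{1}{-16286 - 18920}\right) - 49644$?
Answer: $- \frac{1747661047}{35206} \approx -49641.0$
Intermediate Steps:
$t{\left(S,h \right)} = 41 + h$ ($t{\left(S,h \right)} = -8 + \left(h - -49\right) = -8 + \left(h + 49\right) = -8 + \left(49 + h\right) = 41 + h$)
$\left(t{\left(151,-38 \right)} + \frac{1}{-16286 - 18920}\right) - 49644 = \left(\left(41 - 38\right) + \frac{1}{-16286 - 18920}\right) - 49644 = \left(3 + \frac{1}{-35206}\right) - 49644 = \left(3 - \frac{1}{35206}\right) - 49644 = \frac{105617}{35206} - 49644 = - \frac{1747661047}{35206}$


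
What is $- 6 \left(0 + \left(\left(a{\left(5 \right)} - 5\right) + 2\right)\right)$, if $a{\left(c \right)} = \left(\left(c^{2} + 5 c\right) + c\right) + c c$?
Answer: $-462$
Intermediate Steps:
$a{\left(c \right)} = 2 c^{2} + 6 c$ ($a{\left(c \right)} = \left(c^{2} + 6 c\right) + c^{2} = 2 c^{2} + 6 c$)
$- 6 \left(0 + \left(\left(a{\left(5 \right)} - 5\right) + 2\right)\right) = - 6 \left(0 - \left(3 - 10 \left(3 + 5\right)\right)\right) = - 6 \left(0 + \left(\left(2 \cdot 5 \cdot 8 - 5\right) + 2\right)\right) = - 6 \left(0 + \left(\left(80 - 5\right) + 2\right)\right) = - 6 \left(0 + \left(75 + 2\right)\right) = - 6 \left(0 + 77\right) = \left(-6\right) 77 = -462$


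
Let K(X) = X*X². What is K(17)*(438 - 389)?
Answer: 240737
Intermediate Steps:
K(X) = X³
K(17)*(438 - 389) = 17³*(438 - 389) = 4913*49 = 240737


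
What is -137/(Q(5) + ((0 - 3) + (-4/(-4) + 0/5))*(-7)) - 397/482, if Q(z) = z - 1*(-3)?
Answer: -18692/2651 ≈ -7.0509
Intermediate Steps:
Q(z) = 3 + z (Q(z) = z + 3 = 3 + z)
-137/(Q(5) + ((0 - 3) + (-4/(-4) + 0/5))*(-7)) - 397/482 = -137/((3 + 5) + ((0 - 3) + (-4/(-4) + 0/5))*(-7)) - 397/482 = -137/(8 + (-3 + (-4*(-1/4) + 0*(1/5)))*(-7)) - 397*1/482 = -137/(8 + (-3 + (1 + 0))*(-7)) - 397/482 = -137/(8 + (-3 + 1)*(-7)) - 397/482 = -137/(8 - 2*(-7)) - 397/482 = -137/(8 + 14) - 397/482 = -137/22 - 397/482 = -18692/2651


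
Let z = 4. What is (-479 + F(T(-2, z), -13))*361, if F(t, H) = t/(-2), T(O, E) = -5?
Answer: -344033/2 ≈ -1.7202e+5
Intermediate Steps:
F(t, H) = -t/2 (F(t, H) = t*(-1/2) = -t/2)
(-479 + F(T(-2, z), -13))*361 = (-479 - 1/2*(-5))*361 = (-479 + 5/2)*361 = -953/2*361 = -344033/2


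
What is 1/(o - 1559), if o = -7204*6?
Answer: -1/44783 ≈ -2.2330e-5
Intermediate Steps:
o = -43224
1/(o - 1559) = 1/(-43224 - 1559) = 1/(-44783) = -1/44783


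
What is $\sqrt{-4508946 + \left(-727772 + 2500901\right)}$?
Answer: $7 i \sqrt{55833} \approx 1654.0 i$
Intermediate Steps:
$\sqrt{-4508946 + \left(-727772 + 2500901\right)} = \sqrt{-4508946 + 1773129} = \sqrt{-2735817} = 7 i \sqrt{55833}$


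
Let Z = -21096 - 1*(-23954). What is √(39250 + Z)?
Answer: 22*√87 ≈ 205.20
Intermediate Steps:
Z = 2858 (Z = -21096 + 23954 = 2858)
√(39250 + Z) = √(39250 + 2858) = √42108 = 22*√87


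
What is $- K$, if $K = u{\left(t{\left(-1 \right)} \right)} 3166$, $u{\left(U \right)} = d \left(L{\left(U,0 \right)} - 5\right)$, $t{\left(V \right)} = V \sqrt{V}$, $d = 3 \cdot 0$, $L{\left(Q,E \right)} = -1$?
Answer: $0$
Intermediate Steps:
$d = 0$
$t{\left(V \right)} = V^{\frac{3}{2}}$
$u{\left(U \right)} = 0$ ($u{\left(U \right)} = 0 \left(-1 - 5\right) = 0 \left(-6\right) = 0$)
$K = 0$ ($K = 0 \cdot 3166 = 0$)
$- K = \left(-1\right) 0 = 0$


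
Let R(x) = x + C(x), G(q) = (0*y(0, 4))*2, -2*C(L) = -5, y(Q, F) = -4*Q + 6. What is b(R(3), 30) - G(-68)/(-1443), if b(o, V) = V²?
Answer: 900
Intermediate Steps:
y(Q, F) = 6 - 4*Q
C(L) = 5/2 (C(L) = -½*(-5) = 5/2)
G(q) = 0 (G(q) = (0*(6 - 4*0))*2 = (0*(6 + 0))*2 = (0*6)*2 = 0*2 = 0)
R(x) = 5/2 + x (R(x) = x + 5/2 = 5/2 + x)
b(R(3), 30) - G(-68)/(-1443) = 30² - 0/(-1443) = 900 - 0*(-1)/1443 = 900 - 1*0 = 900 + 0 = 900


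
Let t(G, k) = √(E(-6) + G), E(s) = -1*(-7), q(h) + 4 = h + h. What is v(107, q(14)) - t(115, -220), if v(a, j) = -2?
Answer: -2 - √122 ≈ -13.045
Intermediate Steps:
q(h) = -4 + 2*h (q(h) = -4 + (h + h) = -4 + 2*h)
E(s) = 7
t(G, k) = √(7 + G)
v(107, q(14)) - t(115, -220) = -2 - √(7 + 115) = -2 - √122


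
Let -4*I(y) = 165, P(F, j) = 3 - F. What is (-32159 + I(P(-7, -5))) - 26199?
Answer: -233597/4 ≈ -58399.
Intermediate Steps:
I(y) = -165/4 (I(y) = -1/4*165 = -165/4)
(-32159 + I(P(-7, -5))) - 26199 = (-32159 - 165/4) - 26199 = -128801/4 - 26199 = -233597/4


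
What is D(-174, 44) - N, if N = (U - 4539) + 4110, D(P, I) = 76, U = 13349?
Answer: -12844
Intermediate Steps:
N = 12920 (N = (13349 - 4539) + 4110 = 8810 + 4110 = 12920)
D(-174, 44) - N = 76 - 1*12920 = 76 - 12920 = -12844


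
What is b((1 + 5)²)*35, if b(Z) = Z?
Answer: 1260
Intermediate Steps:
b((1 + 5)²)*35 = (1 + 5)²*35 = 6²*35 = 36*35 = 1260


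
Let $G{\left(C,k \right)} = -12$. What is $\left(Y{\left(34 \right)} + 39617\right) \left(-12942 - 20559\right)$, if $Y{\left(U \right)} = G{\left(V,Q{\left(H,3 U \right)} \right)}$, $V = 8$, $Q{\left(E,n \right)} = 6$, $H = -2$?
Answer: $-1326807105$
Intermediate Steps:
$Y{\left(U \right)} = -12$
$\left(Y{\left(34 \right)} + 39617\right) \left(-12942 - 20559\right) = \left(-12 + 39617\right) \left(-12942 - 20559\right) = 39605 \left(-33501\right) = -1326807105$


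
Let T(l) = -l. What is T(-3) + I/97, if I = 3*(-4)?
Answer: 279/97 ≈ 2.8763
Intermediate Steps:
I = -12
T(-3) + I/97 = -1*(-3) - 12/97 = 3 + (1/97)*(-12) = 3 - 12/97 = 279/97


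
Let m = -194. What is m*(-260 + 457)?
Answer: -38218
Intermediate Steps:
m*(-260 + 457) = -194*(-260 + 457) = -194*197 = -38218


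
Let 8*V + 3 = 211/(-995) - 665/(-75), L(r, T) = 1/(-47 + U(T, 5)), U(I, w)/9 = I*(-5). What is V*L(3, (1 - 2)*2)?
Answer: 16879/1026840 ≈ 0.016438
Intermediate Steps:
U(I, w) = -45*I (U(I, w) = 9*(I*(-5)) = 9*(-5*I) = -45*I)
L(r, T) = 1/(-47 - 45*T)
V = 16879/23880 (V = -3/8 + (211/(-995) - 665/(-75))/8 = -3/8 + (211*(-1/995) - 665*(-1/75))/8 = -3/8 + (-211/995 + 133/15)/8 = -3/8 + (1/8)*(25834/2985) = -3/8 + 12917/11940 = 16879/23880 ≈ 0.70683)
V*L(3, (1 - 2)*2) = 16879*(-1/(47 + 45*((1 - 2)*2)))/23880 = 16879*(-1/(47 + 45*(-1*2)))/23880 = 16879*(-1/(47 + 45*(-2)))/23880 = 16879*(-1/(47 - 90))/23880 = 16879*(-1/(-43))/23880 = 16879*(-1*(-1/43))/23880 = (16879/23880)*(1/43) = 16879/1026840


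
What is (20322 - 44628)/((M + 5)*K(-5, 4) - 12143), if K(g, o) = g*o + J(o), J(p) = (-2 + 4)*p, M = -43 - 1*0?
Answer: 24306/11687 ≈ 2.0797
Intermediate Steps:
M = -43 (M = -43 + 0 = -43)
J(p) = 2*p
K(g, o) = 2*o + g*o (K(g, o) = g*o + 2*o = 2*o + g*o)
(20322 - 44628)/((M + 5)*K(-5, 4) - 12143) = (20322 - 44628)/((-43 + 5)*(4*(2 - 5)) - 12143) = -24306/(-152*(-3) - 12143) = -24306/(-38*(-12) - 12143) = -24306/(456 - 12143) = -24306/(-11687) = -24306*(-1/11687) = 24306/11687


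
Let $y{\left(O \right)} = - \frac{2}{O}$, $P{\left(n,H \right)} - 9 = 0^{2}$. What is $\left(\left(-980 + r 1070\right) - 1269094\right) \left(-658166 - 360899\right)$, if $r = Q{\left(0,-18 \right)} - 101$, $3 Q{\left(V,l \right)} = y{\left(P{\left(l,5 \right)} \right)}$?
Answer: $\frac{37921475313820}{27} \approx 1.4045 \cdot 10^{12}$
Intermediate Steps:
$P{\left(n,H \right)} = 9$ ($P{\left(n,H \right)} = 9 + 0^{2} = 9 + 0 = 9$)
$Q{\left(V,l \right)} = - \frac{2}{27}$ ($Q{\left(V,l \right)} = \frac{\left(-2\right) \frac{1}{9}}{3} = \frac{1}{3} \left(- \frac{2}{9}\right) = - \frac{2}{27}$)
$r = - \frac{2729}{27}$ ($r = - \frac{2}{27} - 101 = - \frac{2729}{27} \approx -101.07$)
$\left(\left(-980 + r 1070\right) - 1269094\right) \left(-658166 - 360899\right) = \left(\left(-980 - \frac{2920030}{27}\right) - 1269094\right) \left(-658166 - 360899\right) = \left(- \frac{2946490}{27} - 1269094\right) \left(-658166 - 360899\right) = \left(- \frac{37212028}{27}\right) \left(-1019065\right) = \frac{37921475313820}{27}$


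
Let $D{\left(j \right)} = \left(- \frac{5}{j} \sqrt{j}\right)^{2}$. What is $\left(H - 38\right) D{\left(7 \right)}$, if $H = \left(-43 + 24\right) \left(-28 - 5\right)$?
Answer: $\frac{14725}{7} \approx 2103.6$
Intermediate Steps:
$D{\left(j \right)} = \frac{25}{j}$ ($D{\left(j \right)} = \left(- \frac{5}{\sqrt{j}}\right)^{2} = \frac{25}{j}$)
$H = 627$ ($H = \left(-19\right) \left(-33\right) = 627$)
$\left(H - 38\right) D{\left(7 \right)} = \left(627 - 38\right) \frac{25}{7} = 589 \cdot 25 \cdot \frac{1}{7} = 589 \cdot \frac{25}{7} = \frac{14725}{7}$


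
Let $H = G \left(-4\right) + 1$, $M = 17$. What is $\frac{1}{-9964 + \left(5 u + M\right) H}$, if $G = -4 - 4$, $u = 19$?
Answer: $- \frac{1}{6268} \approx -0.00015954$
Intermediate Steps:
$G = -8$ ($G = -4 - 4 = -8$)
$H = 33$ ($H = \left(-8\right) \left(-4\right) + 1 = 32 + 1 = 33$)
$\frac{1}{-9964 + \left(5 u + M\right) H} = \frac{1}{-9964 + \left(5 \cdot 19 + 17\right) 33} = \frac{1}{-9964 + \left(95 + 17\right) 33} = \frac{1}{-9964 + 112 \cdot 33} = \frac{1}{-9964 + 3696} = \frac{1}{-6268} = - \frac{1}{6268}$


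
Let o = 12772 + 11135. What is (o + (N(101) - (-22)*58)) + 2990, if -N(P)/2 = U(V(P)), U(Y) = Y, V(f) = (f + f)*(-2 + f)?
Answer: -11823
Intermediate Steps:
V(f) = 2*f*(-2 + f) (V(f) = (2*f)*(-2 + f) = 2*f*(-2 + f))
N(P) = -4*P*(-2 + P)
o = 23907
(o + (N(101) - (-22)*58)) + 2990 = (23907 + (4*101*(2 - 1*101) - (-22)*58)) + 2990 = (23907 + (4*101*(2 - 101) - 1*(-1276))) + 2990 = (23907 + (4*101*(-99) + 1276)) + 2990 = (23907 + (-39996 + 1276)) + 2990 = (23907 - 38720) + 2990 = -14813 + 2990 = -11823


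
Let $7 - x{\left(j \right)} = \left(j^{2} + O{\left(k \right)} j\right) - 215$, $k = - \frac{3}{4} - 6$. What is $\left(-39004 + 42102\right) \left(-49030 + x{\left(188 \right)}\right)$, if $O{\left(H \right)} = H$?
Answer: $-256771534$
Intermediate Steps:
$k = - \frac{27}{4}$ ($k = \left(-3\right) \frac{1}{4} - 6 = - \frac{3}{4} - 6 = - \frac{27}{4} \approx -6.75$)
$x{\left(j \right)} = 222 - j^{2} + \frac{27 j}{4}$ ($x{\left(j \right)} = 7 - \left(\left(j^{2} - \frac{27 j}{4}\right) - 215\right) = 7 - \left(-215 + j^{2} - \frac{27 j}{4}\right) = 7 + \left(215 - j^{2} + \frac{27 j}{4}\right) = 222 - j^{2} + \frac{27 j}{4}$)
$\left(-39004 + 42102\right) \left(-49030 + x{\left(188 \right)}\right) = \left(-39004 + 42102\right) \left(-49030 + \left(222 - 188^{2} + \frac{27}{4} \cdot 188\right)\right) = 3098 \left(-49030 + \left(222 - 35344 + 1269\right)\right) = 3098 \left(-49030 - 33853\right) = 3098 \left(-82883\right) = -256771534$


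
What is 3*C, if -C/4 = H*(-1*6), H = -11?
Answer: -792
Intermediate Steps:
C = -264 (C = -(-44)*(-1*6) = -(-44)*(-6) = -4*66 = -264)
3*C = 3*(-264) = -792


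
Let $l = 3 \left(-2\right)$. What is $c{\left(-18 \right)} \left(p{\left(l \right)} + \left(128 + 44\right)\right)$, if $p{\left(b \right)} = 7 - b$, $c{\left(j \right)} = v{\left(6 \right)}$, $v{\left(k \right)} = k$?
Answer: $1110$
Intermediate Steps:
$c{\left(j \right)} = 6$
$l = -6$
$c{\left(-18 \right)} \left(p{\left(l \right)} + \left(128 + 44\right)\right) = 6 \left(\left(7 - -6\right) + \left(128 + 44\right)\right) = 6 \left(\left(7 + 6\right) + 172\right) = 6 \left(13 + 172\right) = 6 \cdot 185 = 1110$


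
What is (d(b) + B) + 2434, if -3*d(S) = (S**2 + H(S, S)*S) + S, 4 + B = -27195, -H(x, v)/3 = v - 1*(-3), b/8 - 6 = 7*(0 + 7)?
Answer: 105475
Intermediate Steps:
b = 440 (b = 48 + 8*(7*(0 + 7)) = 48 + 8*(7*7) = 48 + 8*49 = 48 + 392 = 440)
H(x, v) = -9 - 3*v (H(x, v) = -3*(v - 1*(-3)) = -3*(v + 3) = -3*(3 + v) = -9 - 3*v)
B = -27199 (B = -4 - 27195 = -27199)
d(S) = -S/3 - S**2/3 - S*(-9 - 3*S)/3 (d(S) = -((S**2 + (-9 - 3*S)*S) + S)/3 = -((S**2 + S*(-9 - 3*S)) + S)/3 = -(S + S**2 + S*(-9 - 3*S))/3 = -S/3 - S**2/3 - S*(-9 - 3*S)/3)
(d(b) + B) + 2434 = ((2/3)*440*(4 + 440) - 27199) + 2434 = ((2/3)*440*444 - 27199) + 2434 = (130240 - 27199) + 2434 = 103041 + 2434 = 105475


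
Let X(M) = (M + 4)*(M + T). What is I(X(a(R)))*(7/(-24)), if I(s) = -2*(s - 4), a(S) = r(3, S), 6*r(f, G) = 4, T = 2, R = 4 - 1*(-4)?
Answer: 133/27 ≈ 4.9259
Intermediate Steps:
R = 8 (R = 4 + 4 = 8)
r(f, G) = ⅔ (r(f, G) = (⅙)*4 = ⅔)
a(S) = ⅔
X(M) = (2 + M)*(4 + M) (X(M) = (M + 4)*(M + 2) = (4 + M)*(2 + M) = (2 + M)*(4 + M))
I(s) = 8 - 2*s (I(s) = -2*(-4 + s) = 8 - 2*s)
I(X(a(R)))*(7/(-24)) = (8 - 2*(8 + (⅔)² + 6*(⅔)))*(7/(-24)) = (8 - 2*(8 + 4/9 + 4))*(7*(-1/24)) = (8 - 2*112/9)*(-7/24) = (8 - 224/9)*(-7/24) = -152/9*(-7/24) = 133/27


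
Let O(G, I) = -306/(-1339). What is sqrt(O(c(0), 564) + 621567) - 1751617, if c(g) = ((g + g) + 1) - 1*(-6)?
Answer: -1751617 + 3*sqrt(123824548549)/1339 ≈ -1.7508e+6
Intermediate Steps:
c(g) = 7 + 2*g (c(g) = (2*g + 1) + 6 = (1 + 2*g) + 6 = 7 + 2*g)
O(G, I) = 306/1339 (O(G, I) = -306*(-1/1339) = 306/1339)
sqrt(O(c(0), 564) + 621567) - 1751617 = sqrt(306/1339 + 621567) - 1751617 = sqrt(832278519/1339) - 1751617 = 3*sqrt(123824548549)/1339 - 1751617 = -1751617 + 3*sqrt(123824548549)/1339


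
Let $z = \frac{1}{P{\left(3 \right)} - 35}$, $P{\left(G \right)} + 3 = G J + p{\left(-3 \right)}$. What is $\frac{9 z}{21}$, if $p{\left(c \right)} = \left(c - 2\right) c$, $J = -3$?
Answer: $- \frac{3}{224} \approx -0.013393$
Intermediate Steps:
$p{\left(c \right)} = c \left(-2 + c\right)$ ($p{\left(c \right)} = \left(-2 + c\right) c = c \left(-2 + c\right)$)
$P{\left(G \right)} = 12 - 3 G$ ($P{\left(G \right)} = -3 + \left(G \left(-3\right) - 3 \left(-2 - 3\right)\right) = -3 - \left(-15 + 3 G\right) = 12 - 3 G$)
$z = - \frac{1}{32}$ ($z = \frac{1}{\left(12 - 9\right) - 35} = \frac{1}{3 - 35} = \frac{1}{-32} = - \frac{1}{32} \approx -0.03125$)
$\frac{9 z}{21} = \frac{9 \left(- \frac{1}{32}\right)}{21} = \left(- \frac{9}{32}\right) \frac{1}{21} = - \frac{3}{224}$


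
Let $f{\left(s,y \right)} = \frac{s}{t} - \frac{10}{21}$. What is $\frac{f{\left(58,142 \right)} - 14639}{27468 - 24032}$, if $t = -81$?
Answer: $- \frac{8300989}{1948212} \approx -4.2608$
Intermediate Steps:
$f{\left(s,y \right)} = - \frac{10}{21} - \frac{s}{81}$ ($f{\left(s,y \right)} = \frac{s}{-81} - \frac{10}{21} = s \left(- \frac{1}{81}\right) - \frac{10}{21} = - \frac{s}{81} - \frac{10}{21} = - \frac{10}{21} - \frac{s}{81}$)
$\frac{f{\left(58,142 \right)} - 14639}{27468 - 24032} = \frac{\left(- \frac{10}{21} - \frac{58}{81}\right) - 14639}{27468 - 24032} = \frac{\left(- \frac{10}{21} - \frac{58}{81}\right) - 14639}{3436} = \left(- \frac{676}{567} - 14639\right) \frac{1}{3436} = \left(- \frac{8300989}{567}\right) \frac{1}{3436} = - \frac{8300989}{1948212}$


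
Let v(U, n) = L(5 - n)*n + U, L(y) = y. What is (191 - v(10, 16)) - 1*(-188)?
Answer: 545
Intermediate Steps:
v(U, n) = U + n*(5 - n) (v(U, n) = (5 - n)*n + U = n*(5 - n) + U = U + n*(5 - n))
(191 - v(10, 16)) - 1*(-188) = (191 - (10 - 1*16*(-5 + 16))) - 1*(-188) = (191 - (10 - 1*16*11)) + 188 = (191 - (10 - 176)) + 188 = (191 - 1*(-166)) + 188 = (191 + 166) + 188 = 357 + 188 = 545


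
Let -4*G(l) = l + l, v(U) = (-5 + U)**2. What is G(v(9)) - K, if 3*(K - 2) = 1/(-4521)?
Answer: -135629/13563 ≈ -9.9999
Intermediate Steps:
G(l) = -l/2 (G(l) = -(l + l)/4 = -l/2)
K = 27125/13563 (K = 2 + (1/3)/(-4521) = 2 + (1/3)*(-1/4521) = 2 - 1/13563 = 27125/13563 ≈ 1.9999)
G(v(9)) - K = -(-5 + 9)**2/2 - 1*27125/13563 = -1/2*4**2 - 27125/13563 = -1/2*16 - 27125/13563 = -8 - 27125/13563 = -135629/13563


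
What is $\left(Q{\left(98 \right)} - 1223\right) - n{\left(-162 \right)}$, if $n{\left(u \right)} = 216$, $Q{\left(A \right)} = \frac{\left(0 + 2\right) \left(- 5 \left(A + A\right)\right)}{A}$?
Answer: $-1459$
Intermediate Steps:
$Q{\left(A \right)} = -20$ ($Q{\left(A \right)} = \frac{2 \left(- 5 \cdot 2 A\right)}{A} = \frac{2 \left(- 10 A\right)}{A} = \frac{\left(-20\right) A}{A} = -20$)
$\left(Q{\left(98 \right)} - 1223\right) - n{\left(-162 \right)} = \left(-20 - 1223\right) - 216 = -1243 - 216 = -1459$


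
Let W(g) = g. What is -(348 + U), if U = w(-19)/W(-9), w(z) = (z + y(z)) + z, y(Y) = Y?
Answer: -1063/3 ≈ -354.33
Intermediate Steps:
w(z) = 3*z (w(z) = (z + z) + z = 2*z + z = 3*z)
U = 19/3 (U = (3*(-19))/(-9) = -57*(-⅑) = 19/3 ≈ 6.3333)
-(348 + U) = -(348 + 19/3) = -1*1063/3 = -1063/3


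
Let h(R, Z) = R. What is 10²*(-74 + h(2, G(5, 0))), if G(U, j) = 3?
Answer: -7200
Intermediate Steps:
10²*(-74 + h(2, G(5, 0))) = 10²*(-74 + 2) = 100*(-72) = -7200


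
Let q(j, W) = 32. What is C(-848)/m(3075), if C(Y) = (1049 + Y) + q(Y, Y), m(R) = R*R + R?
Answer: 233/9458700 ≈ 2.4633e-5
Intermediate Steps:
m(R) = R + R² (m(R) = R² + R = R + R²)
C(Y) = 1081 + Y (C(Y) = (1049 + Y) + 32 = 1081 + Y)
C(-848)/m(3075) = (1081 - 848)/((3075*(1 + 3075))) = 233/((3075*3076)) = 233/9458700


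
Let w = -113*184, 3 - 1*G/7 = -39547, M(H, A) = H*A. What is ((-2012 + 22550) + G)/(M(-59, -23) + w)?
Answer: -22876/1495 ≈ -15.302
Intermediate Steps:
M(H, A) = A*H
G = 276850 (G = 21 - 7*(-39547) = 21 + 276829 = 276850)
w = -20792
((-2012 + 22550) + G)/(M(-59, -23) + w) = ((-2012 + 22550) + 276850)/(-23*(-59) - 20792) = (20538 + 276850)/(1357 - 20792) = 297388/(-19435) = 297388*(-1/19435) = -22876/1495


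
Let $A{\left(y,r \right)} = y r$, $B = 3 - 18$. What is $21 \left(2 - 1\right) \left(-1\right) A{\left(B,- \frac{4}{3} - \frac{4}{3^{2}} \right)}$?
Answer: $-560$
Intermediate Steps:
$B = -15$ ($B = 3 - 18 = -15$)
$A{\left(y,r \right)} = r y$
$21 \left(2 - 1\right) \left(-1\right) A{\left(B,- \frac{4}{3} - \frac{4}{3^{2}} \right)} = 21 \left(2 - 1\right) \left(-1\right) \left(- \frac{4}{3} - \frac{4}{3^{2}}\right) \left(-15\right) = 21 \cdot 1 \left(-1\right) \left(\left(-4\right) \frac{1}{3} - \frac{4}{9}\right) \left(-15\right) = 21 \left(-1\right) \left(- \frac{4}{3} - \frac{4}{9}\right) \left(-15\right) = - 21 \left(- \frac{4}{3} - \frac{4}{9}\right) \left(-15\right) = - 21 \left(\left(- \frac{16}{9}\right) \left(-15\right)\right) = \left(-21\right) \frac{80}{3} = -560$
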